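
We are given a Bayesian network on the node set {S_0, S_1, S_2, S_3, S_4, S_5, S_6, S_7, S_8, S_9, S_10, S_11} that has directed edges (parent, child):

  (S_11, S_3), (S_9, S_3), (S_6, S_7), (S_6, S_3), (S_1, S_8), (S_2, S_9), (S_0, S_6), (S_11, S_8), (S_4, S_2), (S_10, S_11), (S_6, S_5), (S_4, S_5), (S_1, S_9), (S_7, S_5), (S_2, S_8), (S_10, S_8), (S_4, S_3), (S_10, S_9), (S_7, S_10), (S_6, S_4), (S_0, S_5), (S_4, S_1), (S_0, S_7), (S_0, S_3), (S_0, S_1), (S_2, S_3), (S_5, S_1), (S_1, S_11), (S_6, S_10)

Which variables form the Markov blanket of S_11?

Recall MB(v) = parents ∪ children ∪ spouses, where spouses are the other parents of v's children.
Ch(S_11) = {S_3, S_8}.
Pa(S_11) = {S_1, S_10}.
Other parents of S_11's children:
  S_8: S_1, S_2, S_10
  S_3: S_0, S_2, S_4, S_6, S_9
So the Markov blanket of S_11 is {S_0, S_1, S_2, S_3, S_4, S_6, S_8, S_9, S_10}.

{S_0, S_1, S_2, S_3, S_4, S_6, S_8, S_9, S_10}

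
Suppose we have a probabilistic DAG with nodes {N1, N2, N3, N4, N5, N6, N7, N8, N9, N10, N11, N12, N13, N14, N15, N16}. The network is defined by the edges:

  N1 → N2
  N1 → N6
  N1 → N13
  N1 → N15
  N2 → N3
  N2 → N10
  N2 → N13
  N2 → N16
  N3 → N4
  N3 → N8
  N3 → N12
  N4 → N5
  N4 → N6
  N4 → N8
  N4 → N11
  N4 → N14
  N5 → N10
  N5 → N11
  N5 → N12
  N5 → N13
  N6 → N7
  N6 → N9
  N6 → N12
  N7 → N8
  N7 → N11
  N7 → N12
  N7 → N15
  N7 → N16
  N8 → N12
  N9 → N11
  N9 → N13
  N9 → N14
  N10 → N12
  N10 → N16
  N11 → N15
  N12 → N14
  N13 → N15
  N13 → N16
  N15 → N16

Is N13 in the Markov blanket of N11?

Yes

N13 is a co-parent of N11: both are parents of N15.
So N13 ∈ MB(N11).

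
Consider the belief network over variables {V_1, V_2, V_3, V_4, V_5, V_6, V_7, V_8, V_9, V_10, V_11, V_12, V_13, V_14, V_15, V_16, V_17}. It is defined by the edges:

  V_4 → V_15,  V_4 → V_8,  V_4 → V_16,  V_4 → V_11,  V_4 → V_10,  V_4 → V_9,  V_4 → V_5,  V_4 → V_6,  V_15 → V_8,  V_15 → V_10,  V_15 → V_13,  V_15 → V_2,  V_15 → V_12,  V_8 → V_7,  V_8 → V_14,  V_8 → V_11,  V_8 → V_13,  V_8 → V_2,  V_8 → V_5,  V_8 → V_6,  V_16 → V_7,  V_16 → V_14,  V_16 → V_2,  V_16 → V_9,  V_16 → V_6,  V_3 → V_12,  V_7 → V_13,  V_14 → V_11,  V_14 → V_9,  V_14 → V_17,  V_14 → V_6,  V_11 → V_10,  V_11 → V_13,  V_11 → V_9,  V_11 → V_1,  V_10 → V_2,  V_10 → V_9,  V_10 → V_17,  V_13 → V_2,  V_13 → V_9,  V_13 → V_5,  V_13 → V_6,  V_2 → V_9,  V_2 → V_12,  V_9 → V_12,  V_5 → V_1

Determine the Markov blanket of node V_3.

Pa(V_3) = {}.
V_3 has child V_12.
For each child, the remaining parents (spouses of V_3):
  V_12: V_2, V_9, V_15
Taking the union gives {V_2, V_9, V_12, V_15}.

{V_2, V_9, V_12, V_15}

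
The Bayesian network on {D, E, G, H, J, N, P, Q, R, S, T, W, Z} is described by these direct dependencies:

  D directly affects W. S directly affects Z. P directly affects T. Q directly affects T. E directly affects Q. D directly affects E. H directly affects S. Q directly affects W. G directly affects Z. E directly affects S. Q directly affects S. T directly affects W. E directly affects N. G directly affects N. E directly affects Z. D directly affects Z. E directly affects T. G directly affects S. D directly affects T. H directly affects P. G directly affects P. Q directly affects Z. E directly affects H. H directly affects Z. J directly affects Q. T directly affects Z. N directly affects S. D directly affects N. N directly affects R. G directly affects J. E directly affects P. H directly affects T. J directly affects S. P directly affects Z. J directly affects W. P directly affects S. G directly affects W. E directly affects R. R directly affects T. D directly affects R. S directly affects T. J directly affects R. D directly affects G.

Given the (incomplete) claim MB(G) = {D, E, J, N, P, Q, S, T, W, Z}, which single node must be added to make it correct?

H

G has parent D.
G's children: J, N, P, S, W, Z.
Other parents of G's children:
  J: no additional parents.
  parents(N) \ {G} = {D, E}.
  P's other parents are E, H.
  parents(S) \ {G} = {E, H, J, N, P, Q}.
  parents(W) \ {G} = {D, J, Q, T}.
  parents(Z) \ {G} = {D, E, H, P, Q, S, T}.
MB(G) = {D, E, H, J, N, P, Q, S, T, W, Z}.
Comparing with the claimed set, H is missing.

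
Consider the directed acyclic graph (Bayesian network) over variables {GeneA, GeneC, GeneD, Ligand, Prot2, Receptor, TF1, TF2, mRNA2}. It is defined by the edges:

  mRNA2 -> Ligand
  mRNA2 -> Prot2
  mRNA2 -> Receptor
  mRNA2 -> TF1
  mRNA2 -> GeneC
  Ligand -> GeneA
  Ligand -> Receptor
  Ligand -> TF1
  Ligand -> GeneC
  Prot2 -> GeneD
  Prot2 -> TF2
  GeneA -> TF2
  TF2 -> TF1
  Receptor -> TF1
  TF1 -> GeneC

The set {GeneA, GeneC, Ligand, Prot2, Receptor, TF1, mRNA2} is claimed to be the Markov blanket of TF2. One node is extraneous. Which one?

GeneC

Recall MB(v) = parents ∪ children ∪ spouses, where spouses are the other parents of v's children.
TF2 has parents GeneA, Prot2.
TF2 has child TF1.
Other parents of TF2's children:
  TF1: Ligand, Receptor, mRNA2
MB(TF2) = {GeneA, Ligand, Prot2, Receptor, TF1, mRNA2}.
GeneC is neither a parent, child, nor co-parent of TF2, so it does not belong.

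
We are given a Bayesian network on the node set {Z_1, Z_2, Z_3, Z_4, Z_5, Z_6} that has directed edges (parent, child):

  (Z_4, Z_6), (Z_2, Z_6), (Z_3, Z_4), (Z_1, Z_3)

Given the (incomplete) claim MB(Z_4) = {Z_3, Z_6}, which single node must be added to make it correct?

Z_4's parents: Z_3.
Ch(Z_4) = {Z_6}.
For each child, the remaining parents (spouses of Z_4):
  Z_6: Z_2
MB(Z_4) = {Z_2, Z_3, Z_6}.
Comparing with the claimed set, Z_2 is missing.

Z_2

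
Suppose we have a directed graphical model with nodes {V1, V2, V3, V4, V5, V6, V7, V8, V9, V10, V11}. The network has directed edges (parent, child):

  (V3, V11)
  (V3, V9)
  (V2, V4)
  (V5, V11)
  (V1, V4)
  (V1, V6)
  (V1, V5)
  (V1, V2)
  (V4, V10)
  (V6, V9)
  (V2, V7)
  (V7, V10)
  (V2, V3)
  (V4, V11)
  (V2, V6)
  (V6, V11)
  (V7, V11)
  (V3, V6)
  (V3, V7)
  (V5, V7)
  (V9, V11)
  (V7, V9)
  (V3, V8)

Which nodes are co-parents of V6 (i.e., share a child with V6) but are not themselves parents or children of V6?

Children of V6: V9, V11.
  V9 also has parents V3, V7.
  V11's other parents are V3, V4, V5, V7, V9.
Excluding nodes already adjacent to V6 (V1, V2, V3, V9, V11), the co-parent-only contribution is {V4, V5, V7}.

{V4, V5, V7}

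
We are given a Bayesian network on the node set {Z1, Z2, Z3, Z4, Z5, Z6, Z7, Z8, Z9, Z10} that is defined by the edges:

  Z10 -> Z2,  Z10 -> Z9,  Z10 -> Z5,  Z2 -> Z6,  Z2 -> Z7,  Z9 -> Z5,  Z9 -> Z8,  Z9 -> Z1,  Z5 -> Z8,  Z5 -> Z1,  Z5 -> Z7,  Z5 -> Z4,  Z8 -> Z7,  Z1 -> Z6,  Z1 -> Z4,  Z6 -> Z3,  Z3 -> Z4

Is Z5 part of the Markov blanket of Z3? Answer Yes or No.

Z5 is a co-parent of Z3: both are parents of Z4.
So Z5 ∈ MB(Z3).

Yes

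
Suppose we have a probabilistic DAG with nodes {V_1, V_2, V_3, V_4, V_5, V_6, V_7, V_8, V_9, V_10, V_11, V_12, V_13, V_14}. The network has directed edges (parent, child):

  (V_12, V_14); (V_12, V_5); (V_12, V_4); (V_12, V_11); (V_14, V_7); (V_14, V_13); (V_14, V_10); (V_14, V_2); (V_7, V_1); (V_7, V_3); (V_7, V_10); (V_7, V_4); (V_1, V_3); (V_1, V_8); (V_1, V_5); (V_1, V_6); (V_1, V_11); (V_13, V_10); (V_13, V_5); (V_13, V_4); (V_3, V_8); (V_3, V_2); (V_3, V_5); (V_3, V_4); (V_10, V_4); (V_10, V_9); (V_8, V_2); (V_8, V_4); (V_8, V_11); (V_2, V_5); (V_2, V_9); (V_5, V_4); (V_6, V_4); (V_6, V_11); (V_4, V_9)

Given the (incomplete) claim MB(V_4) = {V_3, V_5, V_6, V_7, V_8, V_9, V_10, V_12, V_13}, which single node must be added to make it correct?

Recall MB(v) = parents ∪ children ∪ spouses, where spouses are the other parents of v's children.
Ch(V_4) = {V_9}.
V_4 has parents V_3, V_5, V_6, V_7, V_8, V_10, V_12, V_13.
Parents of each child, excluding V_4:
  parents(V_9) \ {V_4} = {V_2, V_10}.
MB(V_4) = {V_2, V_3, V_5, V_6, V_7, V_8, V_9, V_10, V_12, V_13}.
Comparing with the claimed set, V_2 is missing.

V_2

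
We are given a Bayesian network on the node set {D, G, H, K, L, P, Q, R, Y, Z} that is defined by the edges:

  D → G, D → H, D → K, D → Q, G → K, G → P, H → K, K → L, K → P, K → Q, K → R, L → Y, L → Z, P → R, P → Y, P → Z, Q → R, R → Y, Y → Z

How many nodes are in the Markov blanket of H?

3

The Markov blanket of a node is its parents, its children, and the other parents of its children.
Parents of H: D.
Children of H: K.
Parents of each child, excluding H:
  K: D, G
MB(H) = {D, G, K}, which has 3 nodes.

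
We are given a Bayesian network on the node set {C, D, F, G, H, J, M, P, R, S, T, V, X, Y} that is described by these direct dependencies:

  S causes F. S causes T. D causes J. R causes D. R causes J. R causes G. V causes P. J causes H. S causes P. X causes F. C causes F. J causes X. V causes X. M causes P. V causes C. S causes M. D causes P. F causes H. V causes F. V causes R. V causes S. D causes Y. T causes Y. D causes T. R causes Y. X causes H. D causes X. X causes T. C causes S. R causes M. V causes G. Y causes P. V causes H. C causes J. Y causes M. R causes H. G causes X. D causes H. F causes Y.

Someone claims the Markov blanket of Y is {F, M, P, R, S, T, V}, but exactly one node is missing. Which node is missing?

By definition, MB(Y) is built from Y's parents, Y's children, and the co-parents of Y.
Y's parents: D, F, R, T.
Children of Y: M, P.
Co-parents of Y (other parents of its children):
  M: R, S
  P: D, M, S, V
MB(Y) = {D, F, M, P, R, S, T, V}.
Comparing with the claimed set, D is missing.

D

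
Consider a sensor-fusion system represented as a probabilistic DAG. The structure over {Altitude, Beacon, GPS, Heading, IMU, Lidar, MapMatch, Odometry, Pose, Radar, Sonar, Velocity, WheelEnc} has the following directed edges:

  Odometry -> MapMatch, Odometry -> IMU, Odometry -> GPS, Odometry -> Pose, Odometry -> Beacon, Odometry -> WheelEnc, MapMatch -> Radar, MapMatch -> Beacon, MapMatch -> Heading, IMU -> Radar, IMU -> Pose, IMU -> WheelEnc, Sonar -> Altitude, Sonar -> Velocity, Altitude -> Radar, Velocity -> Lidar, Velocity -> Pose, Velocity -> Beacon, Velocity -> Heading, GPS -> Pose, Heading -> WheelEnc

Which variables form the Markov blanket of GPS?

The Markov blanket of a node is its parents, its children, and the other parents of its children.
GPS's parents: Odometry.
GPS has child Pose.
Parents of each child, excluding GPS:
  Pose's other parents are IMU, Odometry, Velocity.
Taking the union gives {IMU, Odometry, Pose, Velocity}.

{IMU, Odometry, Pose, Velocity}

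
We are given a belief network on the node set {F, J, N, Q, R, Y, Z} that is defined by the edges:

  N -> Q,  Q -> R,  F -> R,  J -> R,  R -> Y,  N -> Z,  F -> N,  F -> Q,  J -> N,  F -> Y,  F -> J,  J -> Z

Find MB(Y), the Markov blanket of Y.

By definition, MB(Y) is built from Y's parents, Y's children, and the co-parents of Y.
Ch(Y) = {}.
Y's parents: F, R.
With no children, Y has no spouses; the co-parent set is empty.
MB(Y) = {F, R}.

{F, R}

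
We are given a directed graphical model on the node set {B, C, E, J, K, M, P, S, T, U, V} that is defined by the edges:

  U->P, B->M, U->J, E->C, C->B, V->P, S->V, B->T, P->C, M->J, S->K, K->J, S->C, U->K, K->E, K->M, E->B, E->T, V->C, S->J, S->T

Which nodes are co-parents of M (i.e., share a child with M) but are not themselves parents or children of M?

Children of M: J.
  J also has parents K, S, U.
Excluding nodes already adjacent to M (B, J, K), the co-parent-only contribution is {S, U}.

{S, U}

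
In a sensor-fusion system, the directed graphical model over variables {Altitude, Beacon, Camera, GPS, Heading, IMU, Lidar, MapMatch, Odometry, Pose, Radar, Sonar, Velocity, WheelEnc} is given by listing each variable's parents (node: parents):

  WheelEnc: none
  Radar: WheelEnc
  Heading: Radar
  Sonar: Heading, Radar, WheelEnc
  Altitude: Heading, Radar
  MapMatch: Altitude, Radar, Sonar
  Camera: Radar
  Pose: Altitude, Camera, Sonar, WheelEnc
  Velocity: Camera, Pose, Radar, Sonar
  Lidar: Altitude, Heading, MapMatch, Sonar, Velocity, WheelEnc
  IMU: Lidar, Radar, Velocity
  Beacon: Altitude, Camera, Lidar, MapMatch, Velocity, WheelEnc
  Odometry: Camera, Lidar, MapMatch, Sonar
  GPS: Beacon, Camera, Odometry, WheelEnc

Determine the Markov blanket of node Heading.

A node's Markov blanket = Pa ∪ Ch ∪ (parents of Ch other than the node itself).
Ch(Heading) = {Altitude, Lidar, Sonar}.
Pa(Heading) = {Radar}.
Other parents of Heading's children:
  Sonar: Radar, WheelEnc
  Altitude: Radar
  Lidar: Altitude, MapMatch, Sonar, Velocity, WheelEnc
Union: {Radar} ∪ {Altitude, Lidar, Sonar} ∪ {Altitude, MapMatch, Radar, Sonar, Velocity, WheelEnc} = {Altitude, Lidar, MapMatch, Radar, Sonar, Velocity, WheelEnc}.

{Altitude, Lidar, MapMatch, Radar, Sonar, Velocity, WheelEnc}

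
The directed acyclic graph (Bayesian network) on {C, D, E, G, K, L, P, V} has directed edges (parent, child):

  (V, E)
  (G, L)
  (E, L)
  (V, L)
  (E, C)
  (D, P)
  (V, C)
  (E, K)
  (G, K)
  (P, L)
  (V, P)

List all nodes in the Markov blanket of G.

{E, K, L, P, V}

By definition, MB(G) is built from G's parents, G's children, and the co-parents of G.
Parents of G: none.
Ch(G) = {K, L}.
For each child, the remaining parents (spouses of G):
  K: E
  L: E, P, V
So the Markov blanket of G is {E, K, L, P, V}.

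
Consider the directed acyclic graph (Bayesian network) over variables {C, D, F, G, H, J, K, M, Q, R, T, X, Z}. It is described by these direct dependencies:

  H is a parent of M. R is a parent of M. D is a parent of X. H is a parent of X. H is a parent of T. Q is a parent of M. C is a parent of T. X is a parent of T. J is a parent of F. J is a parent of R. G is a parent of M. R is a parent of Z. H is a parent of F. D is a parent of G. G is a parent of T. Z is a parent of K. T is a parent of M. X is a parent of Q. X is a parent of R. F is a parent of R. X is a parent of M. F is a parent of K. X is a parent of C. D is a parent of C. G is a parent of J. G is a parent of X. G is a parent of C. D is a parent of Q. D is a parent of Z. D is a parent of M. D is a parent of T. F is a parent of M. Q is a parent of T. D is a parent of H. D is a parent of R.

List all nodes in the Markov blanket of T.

{C, D, F, G, H, M, Q, R, X}

The Markov blanket of a node is its parents, its children, and the other parents of its children.
Pa(T) = {C, D, G, H, Q, X}.
T has child M.
For each child, the remaining parents (spouses of T):
  M also has parents D, F, G, H, Q, R, X.
Union: {C, D, G, H, Q, X} ∪ {M} ∪ {D, F, G, H, Q, R, X} = {C, D, F, G, H, M, Q, R, X}.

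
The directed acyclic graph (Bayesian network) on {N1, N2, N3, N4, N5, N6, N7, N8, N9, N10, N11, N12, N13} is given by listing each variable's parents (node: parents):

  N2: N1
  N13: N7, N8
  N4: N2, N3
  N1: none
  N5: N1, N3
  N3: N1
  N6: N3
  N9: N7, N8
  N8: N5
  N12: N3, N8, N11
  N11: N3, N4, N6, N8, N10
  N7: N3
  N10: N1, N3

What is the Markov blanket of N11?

The Markov blanket of a node is its parents, its children, and the other parents of its children.
Pa(N11) = {N3, N4, N6, N8, N10}.
Ch(N11) = {N12}.
Co-parents of N11 (other parents of its children):
  N12's other parents are N3, N8.
MB(N11) = {N3, N4, N6, N8, N10, N12}.

{N3, N4, N6, N8, N10, N12}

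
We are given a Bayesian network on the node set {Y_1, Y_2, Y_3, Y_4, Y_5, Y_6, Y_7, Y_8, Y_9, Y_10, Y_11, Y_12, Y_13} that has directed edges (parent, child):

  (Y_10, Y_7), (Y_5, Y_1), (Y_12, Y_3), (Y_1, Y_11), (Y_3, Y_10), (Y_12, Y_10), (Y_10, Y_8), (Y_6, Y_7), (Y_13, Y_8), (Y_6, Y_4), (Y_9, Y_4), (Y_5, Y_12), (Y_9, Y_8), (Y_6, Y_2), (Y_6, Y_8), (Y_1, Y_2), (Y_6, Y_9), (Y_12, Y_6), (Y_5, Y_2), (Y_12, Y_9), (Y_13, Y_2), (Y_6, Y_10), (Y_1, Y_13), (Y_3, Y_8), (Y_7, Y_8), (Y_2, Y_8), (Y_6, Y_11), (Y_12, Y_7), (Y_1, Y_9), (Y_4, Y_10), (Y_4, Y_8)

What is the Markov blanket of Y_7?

By definition, MB(Y_7) is built from Y_7's parents, Y_7's children, and the co-parents of Y_7.
Children of Y_7: Y_8.
Y_7 has parents Y_6, Y_10, Y_12.
Other parents of Y_7's children:
  Y_8 also has parents Y_2, Y_3, Y_4, Y_6, Y_9, Y_10, Y_13.
MB(Y_7) = {Y_2, Y_3, Y_4, Y_6, Y_8, Y_9, Y_10, Y_12, Y_13}.

{Y_2, Y_3, Y_4, Y_6, Y_8, Y_9, Y_10, Y_12, Y_13}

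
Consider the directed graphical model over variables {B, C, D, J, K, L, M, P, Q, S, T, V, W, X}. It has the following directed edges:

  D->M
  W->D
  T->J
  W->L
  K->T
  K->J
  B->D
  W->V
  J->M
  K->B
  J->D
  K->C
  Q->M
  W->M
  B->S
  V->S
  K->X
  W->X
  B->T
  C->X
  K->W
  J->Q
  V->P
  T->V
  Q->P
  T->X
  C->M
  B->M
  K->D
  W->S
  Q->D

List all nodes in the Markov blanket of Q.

{B, C, D, J, K, M, P, V, W}

Parents of Q: J.
Ch(Q) = {D, M, P}.
Co-parents of Q (other parents of its children):
  D's other parents are B, J, K, W.
  parents(P) \ {Q} = {V}.
  M's other parents are B, C, D, J, W.
So the Markov blanket of Q is {B, C, D, J, K, M, P, V, W}.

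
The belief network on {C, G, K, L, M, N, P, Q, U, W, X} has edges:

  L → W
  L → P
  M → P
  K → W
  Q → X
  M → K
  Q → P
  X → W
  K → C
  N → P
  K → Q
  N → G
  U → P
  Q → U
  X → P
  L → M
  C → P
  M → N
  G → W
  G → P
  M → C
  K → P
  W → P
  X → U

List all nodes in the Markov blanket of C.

Recall MB(v) = parents ∪ children ∪ spouses, where spouses are the other parents of v's children.
Pa(C) = {K, M}.
C has child P.
Parents of each child, excluding C:
  P: G, K, L, M, N, Q, U, W, X
Union: {K, M} ∪ {P} ∪ {G, K, L, M, N, Q, U, W, X} = {G, K, L, M, N, P, Q, U, W, X}.

{G, K, L, M, N, P, Q, U, W, X}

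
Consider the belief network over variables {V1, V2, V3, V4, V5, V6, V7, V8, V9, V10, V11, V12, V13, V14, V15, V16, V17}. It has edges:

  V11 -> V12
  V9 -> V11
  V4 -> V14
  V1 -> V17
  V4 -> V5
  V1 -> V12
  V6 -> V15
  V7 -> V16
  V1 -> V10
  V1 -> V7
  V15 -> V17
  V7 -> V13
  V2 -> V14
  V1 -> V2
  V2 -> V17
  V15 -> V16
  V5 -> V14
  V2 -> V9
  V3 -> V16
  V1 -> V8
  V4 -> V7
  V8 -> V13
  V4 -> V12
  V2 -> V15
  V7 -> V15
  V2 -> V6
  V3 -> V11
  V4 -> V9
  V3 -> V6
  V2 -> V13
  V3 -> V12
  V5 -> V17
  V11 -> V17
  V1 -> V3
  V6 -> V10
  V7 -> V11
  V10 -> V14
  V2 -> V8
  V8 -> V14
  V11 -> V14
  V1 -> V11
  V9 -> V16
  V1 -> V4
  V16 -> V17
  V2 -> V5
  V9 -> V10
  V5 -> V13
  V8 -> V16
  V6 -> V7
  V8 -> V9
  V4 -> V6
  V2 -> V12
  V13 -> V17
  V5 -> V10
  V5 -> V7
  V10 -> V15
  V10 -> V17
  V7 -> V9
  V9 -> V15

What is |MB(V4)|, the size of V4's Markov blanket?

12

Pa(V4) = {V1}.
V4's children: V5, V6, V7, V9, V12, V14.
Co-parents of V4 (other parents of its children):
  parents(V5) \ {V4} = {V2}.
  V6's other parents are V2, V3.
  V7 also has parents V1, V5, V6.
  V9 also has parents V2, V7, V8.
  V12's other parents are V1, V2, V3, V11.
  V14 also has parents V2, V5, V8, V10, V11.
MB(V4) = {V1, V2, V3, V5, V6, V7, V8, V9, V10, V11, V12, V14}, which has 12 nodes.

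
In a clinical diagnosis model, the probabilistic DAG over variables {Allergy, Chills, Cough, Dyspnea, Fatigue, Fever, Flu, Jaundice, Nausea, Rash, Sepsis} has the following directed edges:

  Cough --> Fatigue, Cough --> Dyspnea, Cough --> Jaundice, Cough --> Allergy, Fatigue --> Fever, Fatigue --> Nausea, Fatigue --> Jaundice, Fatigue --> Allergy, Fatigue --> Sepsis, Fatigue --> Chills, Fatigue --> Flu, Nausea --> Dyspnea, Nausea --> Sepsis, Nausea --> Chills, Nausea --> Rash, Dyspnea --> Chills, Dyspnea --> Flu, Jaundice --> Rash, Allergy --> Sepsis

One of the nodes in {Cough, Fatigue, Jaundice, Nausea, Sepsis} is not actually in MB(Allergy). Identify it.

Jaundice

Allergy's parents: Cough, Fatigue.
Allergy's children: Sepsis.
Co-parents of Allergy (other parents of its children):
  Sepsis's other parents are Fatigue, Nausea.
MB(Allergy) = {Cough, Fatigue, Nausea, Sepsis}.
Jaundice is neither a parent, child, nor co-parent of Allergy, so it does not belong.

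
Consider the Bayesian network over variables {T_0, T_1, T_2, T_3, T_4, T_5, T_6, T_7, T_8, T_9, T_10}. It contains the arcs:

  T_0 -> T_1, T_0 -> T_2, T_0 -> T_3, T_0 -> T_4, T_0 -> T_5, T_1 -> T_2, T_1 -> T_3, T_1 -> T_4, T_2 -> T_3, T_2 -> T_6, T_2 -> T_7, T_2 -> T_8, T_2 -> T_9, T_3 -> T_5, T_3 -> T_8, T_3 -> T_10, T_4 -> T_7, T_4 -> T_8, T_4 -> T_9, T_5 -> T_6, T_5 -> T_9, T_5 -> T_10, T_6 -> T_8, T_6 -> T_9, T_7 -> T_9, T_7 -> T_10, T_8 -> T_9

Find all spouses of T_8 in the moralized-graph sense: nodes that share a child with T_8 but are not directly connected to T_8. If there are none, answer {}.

Children of T_8: T_9.
  T_9: T_2, T_4, T_5, T_6, T_7
Excluding nodes already adjacent to T_8 (T_2, T_3, T_4, T_6, T_9), the co-parent-only contribution is {T_5, T_7}.

{T_5, T_7}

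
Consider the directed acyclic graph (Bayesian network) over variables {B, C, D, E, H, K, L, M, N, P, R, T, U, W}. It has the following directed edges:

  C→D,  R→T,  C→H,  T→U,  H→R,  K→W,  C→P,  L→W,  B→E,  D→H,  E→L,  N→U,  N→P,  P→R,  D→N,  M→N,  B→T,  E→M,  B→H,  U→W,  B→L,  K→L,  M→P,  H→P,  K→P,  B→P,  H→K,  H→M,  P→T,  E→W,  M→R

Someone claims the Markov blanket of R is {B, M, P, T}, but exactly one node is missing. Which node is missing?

H

Pa(R) = {H, M, P}.
Ch(R) = {T}.
For each child, the remaining parents (spouses of R):
  T also has parents B, P.
MB(R) = {B, H, M, P, T}.
Comparing with the claimed set, H is missing.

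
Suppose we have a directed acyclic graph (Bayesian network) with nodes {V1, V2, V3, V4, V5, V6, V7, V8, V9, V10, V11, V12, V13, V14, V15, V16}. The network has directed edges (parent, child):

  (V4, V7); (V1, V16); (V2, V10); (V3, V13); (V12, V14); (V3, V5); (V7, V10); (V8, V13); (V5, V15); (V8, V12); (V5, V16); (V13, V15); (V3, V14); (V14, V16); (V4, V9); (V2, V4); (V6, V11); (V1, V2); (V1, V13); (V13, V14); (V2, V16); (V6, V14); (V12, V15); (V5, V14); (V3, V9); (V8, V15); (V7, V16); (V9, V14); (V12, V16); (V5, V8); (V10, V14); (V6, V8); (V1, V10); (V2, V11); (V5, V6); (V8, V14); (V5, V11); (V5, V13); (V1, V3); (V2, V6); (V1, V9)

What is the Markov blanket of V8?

Recall MB(v) = parents ∪ children ∪ spouses, where spouses are the other parents of v's children.
V8's parents: V5, V6.
V8 has children V12, V13, V14, V15.
Co-parents of V8 (other parents of its children):
  V12: —
  V13: V1, V3, V5
  V14: V3, V5, V6, V9, V10, V12, V13
  V15: V5, V12, V13
Taking the union gives {V1, V3, V5, V6, V9, V10, V12, V13, V14, V15}.

{V1, V3, V5, V6, V9, V10, V12, V13, V14, V15}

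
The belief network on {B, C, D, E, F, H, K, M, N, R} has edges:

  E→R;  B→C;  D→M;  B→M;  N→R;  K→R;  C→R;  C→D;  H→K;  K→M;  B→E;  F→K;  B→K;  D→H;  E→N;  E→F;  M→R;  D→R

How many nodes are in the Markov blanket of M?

The Markov blanket of a node is its parents, its children, and the other parents of its children.
M's children: R.
M has parents B, D, K.
For each child, the remaining parents (spouses of M):
  R: C, D, E, K, N
MB(M) = {B, C, D, E, K, N, R}, which has 7 nodes.

7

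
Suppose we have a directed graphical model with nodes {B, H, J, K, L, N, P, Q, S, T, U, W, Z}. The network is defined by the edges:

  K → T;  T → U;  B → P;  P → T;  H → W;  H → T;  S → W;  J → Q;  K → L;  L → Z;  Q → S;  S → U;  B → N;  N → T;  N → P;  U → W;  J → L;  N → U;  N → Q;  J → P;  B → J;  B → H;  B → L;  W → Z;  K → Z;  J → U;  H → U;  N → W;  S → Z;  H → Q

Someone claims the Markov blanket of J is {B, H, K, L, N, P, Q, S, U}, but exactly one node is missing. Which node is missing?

T

The Markov blanket of a node is its parents, its children, and the other parents of its children.
J's parents: B.
Ch(J) = {L, P, Q, U}.
Other parents of J's children:
  parents(L) \ {J} = {B, K}.
  P's other parents are B, N.
  Q's other parents are H, N.
  U also has parents H, N, S, T.
MB(J) = {B, H, K, L, N, P, Q, S, T, U}.
Comparing with the claimed set, T is missing.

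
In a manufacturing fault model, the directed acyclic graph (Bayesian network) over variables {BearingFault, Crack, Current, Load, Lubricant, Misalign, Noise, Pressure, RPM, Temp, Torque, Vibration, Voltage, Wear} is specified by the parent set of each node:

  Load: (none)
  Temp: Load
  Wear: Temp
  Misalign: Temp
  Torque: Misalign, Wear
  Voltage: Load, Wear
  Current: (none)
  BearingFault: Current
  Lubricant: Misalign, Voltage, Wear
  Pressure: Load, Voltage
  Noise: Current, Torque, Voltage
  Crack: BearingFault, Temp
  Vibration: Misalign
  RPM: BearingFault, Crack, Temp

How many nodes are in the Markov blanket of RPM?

RPM has parents BearingFault, Crack, Temp.
RPM's children: none.
With no children, RPM has no spouses; the co-parent set is empty.
MB(RPM) = {BearingFault, Crack, Temp}, which has 3 nodes.

3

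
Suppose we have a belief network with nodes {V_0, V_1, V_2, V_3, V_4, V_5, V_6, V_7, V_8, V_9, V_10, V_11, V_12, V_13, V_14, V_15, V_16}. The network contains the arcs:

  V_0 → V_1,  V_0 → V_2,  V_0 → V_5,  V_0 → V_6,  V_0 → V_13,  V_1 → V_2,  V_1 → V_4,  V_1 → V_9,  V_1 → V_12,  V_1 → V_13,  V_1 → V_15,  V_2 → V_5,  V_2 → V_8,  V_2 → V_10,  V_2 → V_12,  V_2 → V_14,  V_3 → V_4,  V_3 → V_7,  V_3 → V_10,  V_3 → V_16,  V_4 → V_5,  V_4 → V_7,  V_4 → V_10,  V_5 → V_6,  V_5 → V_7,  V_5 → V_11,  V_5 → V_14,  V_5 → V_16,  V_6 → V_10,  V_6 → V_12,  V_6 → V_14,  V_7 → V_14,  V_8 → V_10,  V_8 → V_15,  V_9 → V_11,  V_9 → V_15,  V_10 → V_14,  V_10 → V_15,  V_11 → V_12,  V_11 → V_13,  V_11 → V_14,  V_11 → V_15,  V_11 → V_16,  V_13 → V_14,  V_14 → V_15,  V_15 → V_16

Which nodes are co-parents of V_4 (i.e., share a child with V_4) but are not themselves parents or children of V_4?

Children of V_4: V_5, V_7, V_10.
  V_5 also has parents V_0, V_2.
  V_7 also has parents V_3, V_5.
  V_10 also has parents V_2, V_3, V_6, V_8.
Excluding nodes already adjacent to V_4 (V_1, V_3, V_5, V_7, V_10), the co-parent-only contribution is {V_0, V_2, V_6, V_8}.

{V_0, V_2, V_6, V_8}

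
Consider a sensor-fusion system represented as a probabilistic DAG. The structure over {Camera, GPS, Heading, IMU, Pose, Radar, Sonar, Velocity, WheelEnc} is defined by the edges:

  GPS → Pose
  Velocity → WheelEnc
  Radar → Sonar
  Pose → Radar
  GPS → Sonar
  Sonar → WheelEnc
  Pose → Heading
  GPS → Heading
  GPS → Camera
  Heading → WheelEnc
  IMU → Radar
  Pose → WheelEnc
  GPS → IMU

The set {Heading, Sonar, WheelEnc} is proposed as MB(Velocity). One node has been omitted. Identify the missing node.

Pose

The Markov blanket of a node is its parents, its children, and the other parents of its children.
Velocity's parents: none.
Children of Velocity: WheelEnc.
Parents of each child, excluding Velocity:
  WheelEnc: Heading, Pose, Sonar
MB(Velocity) = {Heading, Pose, Sonar, WheelEnc}.
Comparing with the claimed set, Pose is missing.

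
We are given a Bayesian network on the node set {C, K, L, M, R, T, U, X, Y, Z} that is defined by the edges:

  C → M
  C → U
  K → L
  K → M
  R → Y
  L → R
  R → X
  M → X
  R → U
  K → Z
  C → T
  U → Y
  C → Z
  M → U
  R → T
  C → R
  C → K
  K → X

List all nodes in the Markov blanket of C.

C has no parents.
Ch(C) = {K, M, R, T, U, Z}.
Parents of each child, excluding C:
  K has no other parent.
  parents(M) \ {C} = {K}.
  parents(R) \ {C} = {L}.
  T's other parent is R.
  parents(U) \ {C} = {M, R}.
  Z also has parent K.
Taking the union gives {K, L, M, R, T, U, Z}.

{K, L, M, R, T, U, Z}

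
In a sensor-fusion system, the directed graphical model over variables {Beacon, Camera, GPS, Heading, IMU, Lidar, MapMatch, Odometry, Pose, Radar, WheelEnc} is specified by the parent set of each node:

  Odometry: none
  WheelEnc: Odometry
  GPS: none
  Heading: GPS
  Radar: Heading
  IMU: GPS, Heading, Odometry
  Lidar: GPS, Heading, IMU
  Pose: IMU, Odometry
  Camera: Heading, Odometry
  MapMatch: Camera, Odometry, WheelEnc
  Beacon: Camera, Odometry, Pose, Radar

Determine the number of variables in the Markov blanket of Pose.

5

Pa(Pose) = {IMU, Odometry}.
Ch(Pose) = {Beacon}.
Other parents of Pose's children:
  parents(Beacon) \ {Pose} = {Camera, Odometry, Radar}.
MB(Pose) = {Beacon, Camera, IMU, Odometry, Radar}, which has 5 nodes.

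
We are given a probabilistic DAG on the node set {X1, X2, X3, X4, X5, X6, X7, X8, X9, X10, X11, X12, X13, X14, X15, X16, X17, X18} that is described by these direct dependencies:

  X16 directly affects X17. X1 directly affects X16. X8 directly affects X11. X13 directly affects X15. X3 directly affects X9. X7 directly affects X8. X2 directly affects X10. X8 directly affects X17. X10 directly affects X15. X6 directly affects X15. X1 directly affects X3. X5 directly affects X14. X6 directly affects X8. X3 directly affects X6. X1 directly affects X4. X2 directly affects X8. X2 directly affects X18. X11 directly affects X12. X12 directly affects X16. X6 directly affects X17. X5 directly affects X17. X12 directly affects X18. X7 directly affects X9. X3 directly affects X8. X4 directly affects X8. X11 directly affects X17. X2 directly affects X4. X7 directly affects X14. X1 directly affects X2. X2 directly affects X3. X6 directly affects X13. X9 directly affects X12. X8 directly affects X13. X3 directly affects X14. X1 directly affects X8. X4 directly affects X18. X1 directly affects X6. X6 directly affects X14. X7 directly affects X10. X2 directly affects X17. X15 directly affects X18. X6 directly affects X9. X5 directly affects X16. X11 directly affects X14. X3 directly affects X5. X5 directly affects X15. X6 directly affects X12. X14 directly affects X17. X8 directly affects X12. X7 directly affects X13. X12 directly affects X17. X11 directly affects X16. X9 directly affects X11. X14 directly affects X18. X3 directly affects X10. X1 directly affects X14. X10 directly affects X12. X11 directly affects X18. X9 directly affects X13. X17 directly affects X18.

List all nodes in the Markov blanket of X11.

By definition, MB(X11) is built from X11's parents, X11's children, and the co-parents of X11.
X11's children: X12, X14, X16, X17, X18.
X11 has parents X8, X9.
Co-parents of X11 (other parents of its children):
  parents(X12) \ {X11} = {X6, X8, X9, X10}.
  parents(X14) \ {X11} = {X1, X3, X5, X6, X7}.
  parents(X16) \ {X11} = {X1, X5, X12}.
  parents(X17) \ {X11} = {X2, X5, X6, X8, X12, X14, X16}.
  parents(X18) \ {X11} = {X2, X4, X12, X14, X15, X17}.
Union: {X8, X9} ∪ {X12, X14, X16, X17, X18} ∪ {X1, X2, X3, X4, X5, X6, X7, X8, X9, X10, X12, X14, X15, X16, X17} = {X1, X2, X3, X4, X5, X6, X7, X8, X9, X10, X12, X14, X15, X16, X17, X18}.

{X1, X2, X3, X4, X5, X6, X7, X8, X9, X10, X12, X14, X15, X16, X17, X18}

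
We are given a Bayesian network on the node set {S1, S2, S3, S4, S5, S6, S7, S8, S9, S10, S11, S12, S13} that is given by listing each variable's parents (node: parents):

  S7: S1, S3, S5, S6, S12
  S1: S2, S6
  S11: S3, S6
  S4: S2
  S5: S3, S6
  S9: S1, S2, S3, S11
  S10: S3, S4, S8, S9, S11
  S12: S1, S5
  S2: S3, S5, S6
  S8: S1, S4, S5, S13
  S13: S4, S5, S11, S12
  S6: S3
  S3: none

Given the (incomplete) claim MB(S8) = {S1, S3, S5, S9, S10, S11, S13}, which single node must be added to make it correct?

Recall MB(v) = parents ∪ children ∪ spouses, where spouses are the other parents of v's children.
Pa(S8) = {S1, S4, S5, S13}.
Ch(S8) = {S10}.
Parents of each child, excluding S8:
  S10 also has parents S3, S4, S9, S11.
MB(S8) = {S1, S3, S4, S5, S9, S10, S11, S13}.
Comparing with the claimed set, S4 is missing.

S4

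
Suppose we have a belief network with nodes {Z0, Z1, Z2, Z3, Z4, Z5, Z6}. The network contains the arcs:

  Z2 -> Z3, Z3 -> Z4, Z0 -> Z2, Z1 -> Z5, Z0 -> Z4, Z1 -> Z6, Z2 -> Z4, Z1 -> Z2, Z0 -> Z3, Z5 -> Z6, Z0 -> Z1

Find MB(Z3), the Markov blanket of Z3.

{Z0, Z2, Z4}

The Markov blanket of a node is its parents, its children, and the other parents of its children.
Z3 has parents Z0, Z2.
Ch(Z3) = {Z4}.
For each child, the remaining parents (spouses of Z3):
  Z4: Z0, Z2
Union: {Z0, Z2} ∪ {Z4} ∪ {Z0, Z2} = {Z0, Z2, Z4}.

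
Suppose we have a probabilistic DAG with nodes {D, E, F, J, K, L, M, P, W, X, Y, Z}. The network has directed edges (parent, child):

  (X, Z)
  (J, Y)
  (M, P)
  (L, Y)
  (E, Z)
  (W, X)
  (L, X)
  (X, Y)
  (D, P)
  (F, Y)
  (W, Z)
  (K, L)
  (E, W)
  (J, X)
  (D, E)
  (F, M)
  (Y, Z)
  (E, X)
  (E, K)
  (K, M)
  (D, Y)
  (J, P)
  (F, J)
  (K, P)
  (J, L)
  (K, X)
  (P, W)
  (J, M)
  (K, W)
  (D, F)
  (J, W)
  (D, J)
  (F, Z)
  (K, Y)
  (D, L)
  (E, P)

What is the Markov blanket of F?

{D, E, J, K, L, M, W, X, Y, Z}

Recall MB(v) = parents ∪ children ∪ spouses, where spouses are the other parents of v's children.
F has parent D.
F's children: J, M, Y, Z.
Parents of each child, excluding F:
  J's other parent is D.
  parents(M) \ {F} = {J, K}.
  parents(Y) \ {F} = {D, J, K, L, X}.
  parents(Z) \ {F} = {E, W, X, Y}.
MB(F) = {D, E, J, K, L, M, W, X, Y, Z}.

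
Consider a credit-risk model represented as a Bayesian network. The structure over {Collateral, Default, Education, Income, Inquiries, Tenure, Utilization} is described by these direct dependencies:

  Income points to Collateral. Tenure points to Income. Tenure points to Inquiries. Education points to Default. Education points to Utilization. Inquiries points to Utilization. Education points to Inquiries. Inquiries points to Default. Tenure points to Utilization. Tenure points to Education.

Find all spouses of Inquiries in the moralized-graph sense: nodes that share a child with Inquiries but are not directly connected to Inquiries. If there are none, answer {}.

Children of Inquiries: Default, Utilization.
  Default's other parent is Education.
  Utilization's other parents are Education, Tenure.
Excluding nodes already adjacent to Inquiries (Default, Education, Tenure, Utilization), the co-parent-only contribution is {}.

{}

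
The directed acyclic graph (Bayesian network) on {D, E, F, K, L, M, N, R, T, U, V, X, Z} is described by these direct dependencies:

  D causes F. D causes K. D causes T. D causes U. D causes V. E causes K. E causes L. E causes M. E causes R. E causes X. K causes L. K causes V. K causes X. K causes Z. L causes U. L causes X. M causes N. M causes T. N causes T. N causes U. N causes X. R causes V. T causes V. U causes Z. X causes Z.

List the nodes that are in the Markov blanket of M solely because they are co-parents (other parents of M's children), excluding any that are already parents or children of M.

{D}

Children of M: N, T.
  N: no additional parents.
  parents(T) \ {M} = {D, N}.
Excluding nodes already adjacent to M (E, N, T), the co-parent-only contribution is {D}.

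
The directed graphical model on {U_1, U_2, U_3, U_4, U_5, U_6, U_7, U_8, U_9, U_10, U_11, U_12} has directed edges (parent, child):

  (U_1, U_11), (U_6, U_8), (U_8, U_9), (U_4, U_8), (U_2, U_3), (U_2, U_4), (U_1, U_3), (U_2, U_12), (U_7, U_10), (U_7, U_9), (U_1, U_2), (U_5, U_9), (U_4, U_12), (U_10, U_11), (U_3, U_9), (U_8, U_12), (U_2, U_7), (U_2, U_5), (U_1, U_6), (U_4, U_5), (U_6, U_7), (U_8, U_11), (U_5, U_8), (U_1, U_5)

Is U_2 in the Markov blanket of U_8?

Yes

U_2 is a co-parent of U_8: both are parents of U_12.
So U_2 ∈ MB(U_8).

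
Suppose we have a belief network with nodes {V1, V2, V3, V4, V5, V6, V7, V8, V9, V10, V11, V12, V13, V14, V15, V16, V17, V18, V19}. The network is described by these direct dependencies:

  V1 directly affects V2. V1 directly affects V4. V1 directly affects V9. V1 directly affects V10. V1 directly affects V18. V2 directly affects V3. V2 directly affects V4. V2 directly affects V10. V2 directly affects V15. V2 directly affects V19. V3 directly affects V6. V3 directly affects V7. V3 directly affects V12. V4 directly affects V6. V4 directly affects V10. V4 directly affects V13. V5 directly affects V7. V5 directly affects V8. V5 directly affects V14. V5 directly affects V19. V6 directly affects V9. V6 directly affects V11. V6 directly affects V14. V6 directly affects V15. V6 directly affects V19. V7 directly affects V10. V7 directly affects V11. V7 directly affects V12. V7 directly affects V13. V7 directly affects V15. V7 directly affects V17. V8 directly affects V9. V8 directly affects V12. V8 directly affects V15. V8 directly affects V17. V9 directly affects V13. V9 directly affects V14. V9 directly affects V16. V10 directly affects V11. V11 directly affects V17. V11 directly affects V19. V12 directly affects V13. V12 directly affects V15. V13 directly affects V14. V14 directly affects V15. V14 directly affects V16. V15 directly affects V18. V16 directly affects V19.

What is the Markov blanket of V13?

The Markov blanket of a node is its parents, its children, and the other parents of its children.
V13 has child V14.
V13 has parents V4, V7, V9, V12.
Parents of each child, excluding V13:
  V14 also has parents V5, V6, V9.
MB(V13) = {V4, V5, V6, V7, V9, V12, V14}.

{V4, V5, V6, V7, V9, V12, V14}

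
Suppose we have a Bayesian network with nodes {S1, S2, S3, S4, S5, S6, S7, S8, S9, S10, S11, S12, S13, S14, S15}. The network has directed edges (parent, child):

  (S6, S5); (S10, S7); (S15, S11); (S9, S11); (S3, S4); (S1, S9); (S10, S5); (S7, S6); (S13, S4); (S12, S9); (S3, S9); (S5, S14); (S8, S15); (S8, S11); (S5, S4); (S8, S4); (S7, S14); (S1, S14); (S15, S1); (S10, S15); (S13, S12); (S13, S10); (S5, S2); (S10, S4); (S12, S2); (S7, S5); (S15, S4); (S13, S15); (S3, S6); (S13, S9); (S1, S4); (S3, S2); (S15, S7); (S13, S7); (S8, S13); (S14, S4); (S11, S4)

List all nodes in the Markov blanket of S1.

Parents of S1: S15.
Children of S1: S4, S9, S14.
Parents of each child, excluding S1:
  S9 also has parents S3, S12, S13.
  S14 also has parents S5, S7.
  S4 also has parents S3, S5, S8, S10, S11, S13, S14, S15.
MB(S1) = {S3, S4, S5, S7, S8, S9, S10, S11, S12, S13, S14, S15}.

{S3, S4, S5, S7, S8, S9, S10, S11, S12, S13, S14, S15}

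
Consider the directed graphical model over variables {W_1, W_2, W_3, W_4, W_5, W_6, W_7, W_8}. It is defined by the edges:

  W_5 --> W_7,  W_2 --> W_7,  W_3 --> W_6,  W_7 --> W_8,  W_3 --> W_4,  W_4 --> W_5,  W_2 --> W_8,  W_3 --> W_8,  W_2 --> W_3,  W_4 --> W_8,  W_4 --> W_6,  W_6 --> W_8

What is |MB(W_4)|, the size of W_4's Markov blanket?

The Markov blanket of a node is its parents, its children, and the other parents of its children.
Parents of W_4: W_3.
W_4 has children W_5, W_6, W_8.
Parents of each child, excluding W_4:
  W_5 has no other parent.
  W_6's other parent is W_3.
  parents(W_8) \ {W_4} = {W_2, W_3, W_6, W_7}.
MB(W_4) = {W_2, W_3, W_5, W_6, W_7, W_8}, which has 6 nodes.

6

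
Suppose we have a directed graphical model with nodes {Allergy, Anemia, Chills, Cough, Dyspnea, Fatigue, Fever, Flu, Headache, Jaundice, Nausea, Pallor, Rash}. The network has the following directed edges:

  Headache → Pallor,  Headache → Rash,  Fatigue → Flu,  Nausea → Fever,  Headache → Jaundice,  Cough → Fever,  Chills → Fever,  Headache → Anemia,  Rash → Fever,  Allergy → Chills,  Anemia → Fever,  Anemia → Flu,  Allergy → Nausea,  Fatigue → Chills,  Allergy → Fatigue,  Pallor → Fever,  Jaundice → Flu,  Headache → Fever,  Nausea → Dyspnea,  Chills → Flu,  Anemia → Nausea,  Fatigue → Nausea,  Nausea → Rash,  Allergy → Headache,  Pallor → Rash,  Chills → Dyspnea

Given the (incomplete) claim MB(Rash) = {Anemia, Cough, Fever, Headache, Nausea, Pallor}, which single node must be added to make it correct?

Rash has child Fever.
Parents of Rash: Headache, Nausea, Pallor.
Other parents of Rash's children:
  Fever: Anemia, Chills, Cough, Headache, Nausea, Pallor
MB(Rash) = {Anemia, Chills, Cough, Fever, Headache, Nausea, Pallor}.
Comparing with the claimed set, Chills is missing.

Chills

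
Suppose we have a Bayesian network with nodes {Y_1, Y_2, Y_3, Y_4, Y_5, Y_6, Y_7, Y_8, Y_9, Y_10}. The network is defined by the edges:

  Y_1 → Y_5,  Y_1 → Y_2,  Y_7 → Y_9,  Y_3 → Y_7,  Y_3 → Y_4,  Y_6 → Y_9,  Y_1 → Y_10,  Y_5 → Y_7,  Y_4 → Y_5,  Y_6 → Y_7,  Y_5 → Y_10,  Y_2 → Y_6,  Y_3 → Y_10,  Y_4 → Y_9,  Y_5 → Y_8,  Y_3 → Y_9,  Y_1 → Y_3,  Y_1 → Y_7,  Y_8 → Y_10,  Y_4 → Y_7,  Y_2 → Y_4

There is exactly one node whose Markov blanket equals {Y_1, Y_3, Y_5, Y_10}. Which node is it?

The target node must have every member of {Y_1, Y_3, Y_5, Y_10} as a parent, child, or co-parent, and no others.
Parents of Y_8: Y_5; children: Y_10; co-parents: Y_1, Y_3, Y_5.
These exactly cover the given set, so the node is Y_8.

Y_8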